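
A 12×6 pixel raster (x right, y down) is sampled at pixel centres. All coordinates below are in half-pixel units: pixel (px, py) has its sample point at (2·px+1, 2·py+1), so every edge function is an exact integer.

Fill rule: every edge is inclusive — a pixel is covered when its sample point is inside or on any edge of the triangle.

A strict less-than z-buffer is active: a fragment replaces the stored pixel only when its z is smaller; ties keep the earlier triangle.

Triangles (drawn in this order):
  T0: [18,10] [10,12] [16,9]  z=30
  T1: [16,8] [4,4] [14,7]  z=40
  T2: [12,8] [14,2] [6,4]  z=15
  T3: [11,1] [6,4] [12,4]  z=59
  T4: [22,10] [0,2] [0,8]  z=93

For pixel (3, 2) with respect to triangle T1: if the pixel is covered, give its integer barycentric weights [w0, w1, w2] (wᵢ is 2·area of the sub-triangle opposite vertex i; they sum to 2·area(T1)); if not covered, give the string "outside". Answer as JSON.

T0:
  2·area = 12
  edge (18, 10)→(10, 12): d=(-8,2) inclusive
  edge (10, 12)→(16, 9): d=(6,-3) inclusive
  edge (16, 9)→(18, 10): d=(2,1) inclusive
    (6,5)@(13, 11): e=[2,3,7] → X
    (7,5)@(15, 11): e=[-2,9,5] → .
  covered (1 px):
    . . . . . . . . . . . .
    . . . . . . . . . . . .
    . . . . . . . . . . . .
    . . . . . . . . . . . .
    . . . . . . . . . . . .
    . . . . . . X . . . . .
T1:
  2·area = 4
  edge (16, 8)→(4, 4): d=(-12,-4) inclusive
  edge (4, 4)→(14, 7): d=(10,3) inclusive
  edge (14, 7)→(16, 8): d=(2,1) inclusive
    (0,1)@(1, 3): e=[0,-1,5] → .  [on edge]
    (3,2)@(7, 5): e=[0,1,3] → X  [on edge]
    (4,2)@(9, 5): e=[8,-5,1] → .
    (3,3)@(7, 7): e=[-24,21,7] → .
    (6,3)@(13, 7): e=[0,3,1] → X  [on edge]
    (7,3)@(15, 7): e=[8,-3,-1] → .
    (6,4)@(13, 9): e=[-24,23,5] → .
    (9,4)@(19, 9): e=[0,5,-1] → .  [on edge]
  covered (2 px):
    . . . . . . . . . . . .
    . . . . . . . . . . . .
    . . . X . . . . . . . .
    . . . . . . X . . . . .
    . . . . . . . . . . . .
    . . . . . . . . . . . .
T2:
  2·area = 44  (B↔C swapped to make it positive)
  edge (12, 8)→(6, 4): d=(-6,-4) inclusive
  edge (6, 4)→(14, 2): d=(8,-2) inclusive
  edge (14, 2)→(12, 8): d=(-2,6) inclusive
    (5,1)@(11, 3): e=[26,2,16] → X
    (6,1)@(13, 3): e=[34,6,4] → X
    (7,1)@(15, 3): e=[42,10,-8] → .
    (4,2)@(9, 5): e=[6,14,24] → X
    (6,2)@(13, 5): e=[22,22,0] → X  [on edge]
    (7,2)@(15, 5): e=[30,26,-12] → .
    (4,3)@(9, 7): e=[-6,30,20] → .
    (5,3)@(11, 7): e=[2,34,8] → X
    (6,3)@(13, 7): e=[10,38,-4] → .
    (5,4)@(11, 9): e=[-10,50,4] → .
    (5,5)@(11, 11): e=[-22,66,0] → .  [on edge]
  covered (6 px):
    . . . . . . . . . . . .
    . . . . . X X . . . . .
    . . . . X X X . . . . .
    . . . . . X . . . . . .
    . . . . . . . . . . . .
    . . . . . . . . . . . .
T3:
  2·area = 18  (B↔C swapped to make it positive)
  edge (11, 1)→(12, 4): d=(1,3) inclusive
  edge (12, 4)→(6, 4): d=(-6,0) inclusive
  edge (6, 4)→(11, 1): d=(5,-3) inclusive
    (5,0)@(11, 1): e=[0,18,0] → X  [on edge]
    (6,0)@(13, 1): e=[-6,18,6] → .
    (4,1)@(9, 3): e=[8,6,4] → X
    (6,1)@(13, 3): e=[-4,6,16] → .
    (4,2)@(9, 5): e=[10,-6,14] → .
    (5,2)@(11, 5): e=[4,-6,20] → .
    (0,3)@(1, 7): e=[36,-18,0] → .  [on edge]
    (6,3)@(13, 7): e=[0,-18,36] → .  [on edge]
  covered (3 px):
    . . . . . X . . . . . .
    . . . . X X . . . . . .
    . . . . . . . . . . . .
    . . . . . . . . . . . .
    . . . . . . . . . . . .
    . . . . . . . . . . . .
T4:
  2·area = 132  (B↔C swapped to make it positive)
  edge (22, 10)→(0, 8): d=(-22,-2) inclusive
  edge (0, 8)→(0, 2): d=(0,-6) inclusive
  edge (0, 2)→(22, 10): d=(22,8) inclusive
    (0,1)@(1, 3): e=[112,6,14] → X
    (1,1)@(3, 3): e=[116,18,-2] → .
    (0,2)@(1, 5): e=[68,6,58] → X
    (1,2)@(3, 5): e=[72,18,42] → X
    (2,2)@(5, 5): e=[76,30,26] → X
    (3,2)@(7, 5): e=[80,42,10] → X
    (4,2)@(9, 5): e=[84,54,-6] → .
    (0,3)@(1, 7): e=[24,6,102] → X
    (4,3)@(9, 7): e=[40,54,38] → X
    (5,3)@(11, 7): e=[44,66,22] → X
    (6,3)@(13, 7): e=[48,78,6] → X
    (7,3)@(15, 7): e=[52,90,-10] → .
    (5,4)@(11, 9): e=[0,66,66] → X  [on edge]
  covered (17 px):
    . . . . . . . . . . . .
    X . . . . . . . . . . .
    X X X X . . . . . . . .
    X X X X X X X . . . . .
    . . . . . X X X X X . .
    . . . . . . . . . . . .

Result: [1,3,0]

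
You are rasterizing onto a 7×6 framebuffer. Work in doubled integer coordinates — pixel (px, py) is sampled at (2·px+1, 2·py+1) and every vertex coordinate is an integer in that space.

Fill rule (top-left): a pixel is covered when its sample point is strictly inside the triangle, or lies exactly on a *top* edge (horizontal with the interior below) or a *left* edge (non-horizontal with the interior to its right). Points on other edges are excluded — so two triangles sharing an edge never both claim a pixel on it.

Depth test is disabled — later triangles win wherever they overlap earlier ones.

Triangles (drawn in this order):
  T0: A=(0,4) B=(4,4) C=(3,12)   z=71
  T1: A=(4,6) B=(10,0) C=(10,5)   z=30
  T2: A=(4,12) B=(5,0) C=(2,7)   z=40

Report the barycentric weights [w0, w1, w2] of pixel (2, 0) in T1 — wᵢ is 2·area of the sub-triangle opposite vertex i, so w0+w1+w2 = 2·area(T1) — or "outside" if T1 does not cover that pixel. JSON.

T0:
  2·area = 32
  edge (0, 4)→(4, 4): d=(4,0) top-left  bias=+0
  edge (4, 4)→(3, 12): d=(-1,8) right/bottom  bias=-1
  edge (3, 12)→(0, 4): d=(-3,-8) top-left  bias=+0
    (0,2)@(1, 5): e=[4,23,5] → #
    (1,2)@(3, 5): e=[4,7,21] → #
    (2,2)@(5, 5): e=[4,-9,37] → ·
    (0,3)@(1, 7): e=[12,21,-1] → ·
    (1,3)@(3, 7): e=[12,5,15] → #
    (2,3)@(5, 7): e=[12,-11,31] → ·
    (1,4)@(3, 9): e=[20,3,9] → #
    (2,4)@(5, 9): e=[20,-13,25] → ·
    (1,5)@(3, 11): e=[28,1,3] → #
    (2,5)@(5, 11): e=[28,-15,19] → ·
  covered (5 px):
    · · · · · · ·
    · · · · · · ·
    # # · · · · ·
    · # · · · · ·
    · # · · · · ·
    · # · · · · ·
T1:
  2·area = 30
  edge (4, 6)→(10, 0): d=(6,-6) top-left  bias=+0
  edge (10, 0)→(10, 5): d=(0,5) right/bottom  bias=-1
  edge (10, 5)→(4, 6): d=(-6,1) right/bottom  bias=-1
    (4,0)@(9, 1): e=[0,5,25] → #  [on edge]
    (5,0)@(11, 1): e=[12,-5,23] → ·
    (3,1)@(7, 3): e=[0,15,15] → #  [on edge]
    (5,1)@(11, 3): e=[24,-5,11] → ·
    (2,2)@(5, 5): e=[0,25,5] → #  [on edge]
    (5,2)@(11, 5): e=[36,-5,-1] → ·
    (1,3)@(3, 7): e=[0,35,-5] → ·  [on edge]
    (2,3)@(5, 7): e=[12,25,-7] → ·
    (3,3)@(7, 7): e=[24,15,-9] → ·
    (4,3)@(9, 7): e=[36,5,-11] → ·
    (0,4)@(1, 9): e=[0,45,-15] → ·  [on edge]
  covered (6 px):
    · · · · # · ·
    · · · # # · ·
    · · # # # · ·
    · · · · · · ·
    · · · · · · ·
    · · · · · · ·
T2:
  2·area = 29  (B↔C swapped to make it positive)
  edge (4, 12)→(2, 7): d=(-2,-5) top-left  bias=+0
  edge (2, 7)→(5, 0): d=(3,-7) top-left  bias=+0
  edge (5, 0)→(4, 12): d=(-1,12) right/bottom  bias=-1
    (1,2)@(3, 5): e=[9,1,19] → #
    (2,2)@(5, 5): e=[19,15,-5] → ·
    (1,3)@(3, 7): e=[5,7,17] → #
    (2,3)@(5, 7): e=[15,21,-7] → ·
    (1,4)@(3, 9): e=[1,13,15] → #
    (2,4)@(5, 9): e=[11,27,-9] → ·
    (1,5)@(3, 11): e=[-3,19,13] → ·
  covered (3 px):
    · · · · · · ·
    · · · · · · ·
    · # · · · · ·
    · # · · · · ·
    · # · · · · ·
    · · · · · · ·

Answer: "outside"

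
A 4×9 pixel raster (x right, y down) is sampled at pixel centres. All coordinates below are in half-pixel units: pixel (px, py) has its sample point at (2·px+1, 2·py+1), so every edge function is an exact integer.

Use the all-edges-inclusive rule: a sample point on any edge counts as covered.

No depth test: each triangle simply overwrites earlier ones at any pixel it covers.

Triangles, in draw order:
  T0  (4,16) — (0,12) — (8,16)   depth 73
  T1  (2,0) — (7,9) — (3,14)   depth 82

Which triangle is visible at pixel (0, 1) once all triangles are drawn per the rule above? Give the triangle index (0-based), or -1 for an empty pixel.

T0:
  2·area = 16
  edge (4, 16)→(0, 12): d=(-4,-4) inclusive
  edge (0, 12)→(8, 16): d=(8,4) inclusive
  edge (8, 16)→(4, 16): d=(-4,0) inclusive
    (0,6)@(1, 13): e=[0,4,12] → █  [on edge]
    (1,6)@(3, 13): e=[8,-4,12] → ·
    (0,7)@(1, 15): e=[-8,20,4] → ·
    (1,7)@(3, 15): e=[0,12,4] → █  [on edge]
    (2,7)@(5, 15): e=[8,4,4] → █
    (3,7)@(7, 15): e=[16,-4,4] → ·
    (1,8)@(3, 17): e=[-8,28,-4] → ·
    (2,8)@(5, 17): e=[0,20,-4] → ·  [on edge]
  covered (3 px):
    · · · ·
    · · · ·
    · · · ·
    · · · ·
    · · · ·
    · · · ·
    █ · · ·
    · █ █ ·
    · · · ·
T1:
  2·area = 61
  edge (2, 0)→(7, 9): d=(5,9) inclusive
  edge (7, 9)→(3, 14): d=(-4,5) inclusive
  edge (3, 14)→(2, 0): d=(-1,-14) inclusive
    (1,1)@(3, 3): e=[6,44,11] → █
    (2,1)@(5, 3): e=[-12,34,39] → ·
    (1,2)@(3, 5): e=[16,36,9] → █
    (2,2)@(5, 5): e=[-2,26,37] → ·
    (1,3)@(3, 7): e=[26,28,7] → █
    (2,3)@(5, 7): e=[8,18,35] → █
    (3,3)@(7, 7): e=[-10,8,63] → ·
    (1,4)@(3, 9): e=[36,20,5] → █
    (3,4)@(7, 9): e=[0,0,61] → █  [on edge]
    (1,5)@(3, 11): e=[46,12,3] → █
    (3,5)@(7, 11): e=[10,-8,59] → ·
    (1,6)@(3, 13): e=[56,4,1] → █
  covered (10 px):
    · · · ·
    · █ · ·
    · █ · ·
    · █ █ ·
    · █ █ █
    · █ █ ·
    · █ · ·
    · · · ·
    · · · ·

Z-buffer (winner per pixel, '.' = empty):
  . . . .
  . 1 . .
  . 1 . .
  . 1 1 .
  . 1 1 1
  . 1 1 .
  0 1 . .
  . 0 0 .
  . . . .

Result: -1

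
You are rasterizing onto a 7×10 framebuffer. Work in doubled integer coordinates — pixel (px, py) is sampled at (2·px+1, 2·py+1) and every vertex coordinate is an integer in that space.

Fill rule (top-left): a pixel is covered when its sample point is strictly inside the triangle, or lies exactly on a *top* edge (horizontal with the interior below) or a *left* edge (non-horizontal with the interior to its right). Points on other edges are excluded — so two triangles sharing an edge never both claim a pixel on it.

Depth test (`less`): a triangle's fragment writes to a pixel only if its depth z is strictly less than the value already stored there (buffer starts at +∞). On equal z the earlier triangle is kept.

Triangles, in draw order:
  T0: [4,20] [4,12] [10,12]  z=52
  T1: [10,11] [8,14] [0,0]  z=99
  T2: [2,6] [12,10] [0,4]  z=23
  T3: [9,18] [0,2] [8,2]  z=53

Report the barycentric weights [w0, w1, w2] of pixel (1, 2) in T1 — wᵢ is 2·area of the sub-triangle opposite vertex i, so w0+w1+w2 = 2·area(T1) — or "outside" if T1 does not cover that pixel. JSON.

T0:
  2·area = 48
  edge (4, 20)→(4, 12): d=(0,-8) top-left  bias=+0
  edge (4, 12)→(10, 12): d=(6,0) top-left  bias=+0
  edge (10, 12)→(4, 20): d=(-6,8) right/bottom  bias=-1
    (2,6)@(5, 13): e=[8,6,34] → █
    (3,6)@(7, 13): e=[24,6,18] → █
    (4,6)@(9, 13): e=[40,6,2] → █
    (5,6)@(11, 13): e=[56,6,-14] → ·
    (2,7)@(5, 15): e=[8,18,22] → █
    (4,7)@(9, 15): e=[40,18,-10] → ·
    (2,8)@(5, 17): e=[8,30,10] → █
    (3,8)@(7, 17): e=[24,30,-6] → ·
    (2,9)@(5, 19): e=[8,42,-2] → ·
  covered (6 px):
    · · · · · · ·
    · · · · · · ·
    · · · · · · ·
    · · · · · · ·
    · · · · · · ·
    · · · · · · ·
    · · █ █ █ · ·
    · · █ █ · · ·
    · · █ · · · ·
    · · · · · · ·
T1:
  2·area = 52
  edge (10, 11)→(8, 14): d=(-2,3) right/bottom  bias=-1
  edge (8, 14)→(0, 0): d=(-8,-14) top-left  bias=+0
  edge (0, 0)→(10, 11): d=(10,11) right/bottom  bias=-1
    (1,2)@(3, 5): e=[33,2,17] → █
    (2,2)@(5, 5): e=[27,30,-5] → ·
    (1,3)@(3, 7): e=[29,-14,37] → ·
    (2,3)@(5, 7): e=[23,14,15] → █
    (3,3)@(7, 7): e=[17,42,-7] → ·
    (2,4)@(5, 9): e=[19,-2,35] → ·
    (3,4)@(7, 9): e=[13,26,13] → █
    (4,4)@(9, 9): e=[7,54,-9] → ·
    (3,5)@(7, 11): e=[9,10,33] → █
    (4,5)@(9, 11): e=[3,38,11] → █
    (5,5)@(11, 11): e=[-3,66,-11] → ·
    (3,6)@(7, 13): e=[5,-6,53] → ·
  covered (5 px):
    · · · · · · ·
    · · · · · · ·
    · █ · · · · ·
    · · █ · · · ·
    · · · █ · · ·
    · · · █ █ · ·
    · · · · · · ·
    · · · · · · ·
    · · · · · · ·
    · · · · · · ·
T2:
  2·area = 12  (B↔C swapped to make it positive)
  edge (2, 6)→(0, 4): d=(-2,-2) top-left  bias=+0
  edge (0, 4)→(12, 10): d=(12,6) right/bottom  bias=-1
  edge (12, 10)→(2, 6): d=(-10,-4) top-left  bias=+0
    (0,2)@(1, 5): e=[0,6,6] → █  [on edge]
    (1,2)@(3, 5): e=[4,-6,14] → ·
    (0,3)@(1, 7): e=[-4,30,-14] → ·
    (1,3)@(3, 7): e=[0,18,-6] → ·  [on edge]
    (2,3)@(5, 7): e=[4,6,2] → █
    (3,3)@(7, 7): e=[8,-6,10] → ·
    (2,4)@(5, 9): e=[0,30,-18] → ·  [on edge]
    (3,5)@(7, 11): e=[0,42,-30] → ·  [on edge]
    (4,6)@(9, 13): e=[0,54,-42] → ·  [on edge]
    (5,7)@(11, 15): e=[0,66,-54] → ·  [on edge]
    (6,8)@(13, 17): e=[0,78,-66] → ·  [on edge]
  covered (2 px):
    · · · · · · ·
    · · · · · · ·
    █ · · · · · ·
    · · █ · · · ·
    · · · · · · ·
    · · · · · · ·
    · · · · · · ·
    · · · · · · ·
    · · · · · · ·
    · · · · · · ·
T3:
  2·area = 128
  edge (9, 18)→(0, 2): d=(-9,-16) top-left  bias=+0
  edge (0, 2)→(8, 2): d=(8,0) top-left  bias=+0
  edge (8, 2)→(9, 18): d=(1,16) right/bottom  bias=-1
    (0,1)@(1, 3): e=[7,8,113] → █
    (1,1)@(3, 3): e=[39,8,81] → █
    (2,1)@(5, 3): e=[71,8,49] → █
    (3,1)@(7, 3): e=[103,8,17] → █
    (4,1)@(9, 3): e=[135,8,-15] → ·
    (0,2)@(1, 5): e=[-11,24,115] → ·
    (1,2)@(3, 5): e=[21,24,83] → █
    (4,2)@(9, 5): e=[117,24,-13] → ·
    (1,3)@(3, 7): e=[3,40,85] → █
    (4,3)@(9, 7): e=[99,40,-11] → ·
    (1,4)@(3, 9): e=[-15,56,87] → ·
    (2,4)@(5, 9): e=[17,56,55] → █
  covered (14 px):
    · · · · · · ·
    █ █ █ █ · · ·
    · █ █ █ · · ·
    · █ █ █ · · ·
    · · █ █ · · ·
    · · · █ · · ·
    · · · █ · · ·
    · · · · · · ·
    · · · · · · ·
    · · · · · · ·

Result: [2,17,33]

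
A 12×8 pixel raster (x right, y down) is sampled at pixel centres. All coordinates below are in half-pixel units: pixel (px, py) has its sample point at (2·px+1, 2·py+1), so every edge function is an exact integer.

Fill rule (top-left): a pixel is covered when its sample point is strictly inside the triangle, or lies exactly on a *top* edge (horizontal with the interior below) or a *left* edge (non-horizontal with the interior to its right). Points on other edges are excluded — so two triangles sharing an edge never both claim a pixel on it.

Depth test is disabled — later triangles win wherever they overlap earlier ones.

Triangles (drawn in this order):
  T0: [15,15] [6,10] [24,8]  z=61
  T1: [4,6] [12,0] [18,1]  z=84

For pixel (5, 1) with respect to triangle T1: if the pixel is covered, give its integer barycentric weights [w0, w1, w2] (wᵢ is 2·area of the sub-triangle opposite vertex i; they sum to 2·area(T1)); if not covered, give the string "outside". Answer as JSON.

T0:
  2·area = 108
  edge (15, 15)→(6, 10): d=(-9,-5) top-left  bias=+0
  edge (6, 10)→(24, 8): d=(18,-2) top-left  bias=+0
  edge (24, 8)→(15, 15): d=(-9,7) right/bottom  bias=-1
    (7,4)@(15, 9): e=[54,0,54] → █  [on edge]
    (8,4)@(17, 9): e=[64,4,40] → █
    (9,4)@(19, 9): e=[74,8,26] → █
    (10,4)@(21, 9): e=[84,12,12] → █
    (11,4)@(23, 9): e=[94,16,-2] → ·
    (4,5)@(9, 11): e=[6,24,78] → █
    (5,5)@(11, 11): e=[16,28,64] → █
    (6,5)@(13, 11): e=[26,32,50] → █
    (10,5)@(21, 11): e=[66,48,-6] → ·
    (4,6)@(9, 13): e=[-12,60,60] → ·
    (5,6)@(11, 13): e=[-2,64,46] → ·
    (6,6)@(13, 13): e=[8,68,32] → █
    (7,7)@(15, 15): e=[0,108,0] → ·  [on edge]
  covered (13 px):
    · · · · · · · · · · · ·
    · · · · · · · · · · · ·
    · · · · · · · · · · · ·
    · · · · · · · · · · · ·
    · · · · · · · █ █ █ █ ·
    · · · · █ █ █ █ █ █ · ·
    · · · · · · █ █ █ · · ·
    · · · · · · · · · · · ·
T1:
  2·area = 44
  edge (4, 6)→(12, 0): d=(8,-6) top-left  bias=+0
  edge (12, 0)→(18, 1): d=(6,1) right/bottom  bias=-1
  edge (18, 1)→(4, 6): d=(-14,5) right/bottom  bias=-1
    (5,0)@(11, 1): e=[2,7,35] → █
    (6,0)@(13, 1): e=[14,5,25] → █
    (7,0)@(15, 1): e=[26,3,15] → █
    (8,0)@(17, 1): e=[38,1,5] → █
    (9,0)@(19, 1): e=[50,-1,-5] → ·
    (4,1)@(9, 3): e=[6,21,17] → █
    (6,1)@(13, 3): e=[30,17,-3] → ·
    (7,1)@(15, 3): e=[42,15,-13] → ·
    (8,1)@(17, 3): e=[54,13,-23] → ·
    (4,2)@(9, 5): e=[22,33,-11] → ·
    (5,2)@(11, 5): e=[34,31,-21] → ·
  covered (6 px):
    · · · · · █ █ █ █ · · ·
    · · · · █ █ · · · · · ·
    · · · · · · · · · · · ·
    · · · · · · · · · · · ·
    · · · · · · · · · · · ·
    · · · · · · · · · · · ·
    · · · · · · · · · · · ·
    · · · · · · · · · · · ·

Final: [19,7,18]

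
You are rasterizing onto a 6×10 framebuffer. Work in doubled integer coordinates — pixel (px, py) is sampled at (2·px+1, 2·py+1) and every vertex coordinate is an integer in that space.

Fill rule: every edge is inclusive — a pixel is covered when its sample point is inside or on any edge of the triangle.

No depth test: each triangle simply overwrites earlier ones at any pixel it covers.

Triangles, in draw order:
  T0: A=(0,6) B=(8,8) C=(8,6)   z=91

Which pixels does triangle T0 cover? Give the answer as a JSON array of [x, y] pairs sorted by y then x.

T0:
  2·area = 16  (B↔C swapped to make it positive)
  edge (0, 6)→(8, 6): d=(8,0) inclusive
  edge (8, 6)→(8, 8): d=(0,2) inclusive
  edge (8, 8)→(0, 6): d=(-8,-2) inclusive
    (2,3)@(5, 7): e=[8,6,2] → █
    (3,3)@(7, 7): e=[8,2,6] → █
    (4,3)@(9, 7): e=[8,-2,10] → ·
    (2,4)@(5, 9): e=[24,6,-14] → ·
    (3,4)@(7, 9): e=[24,2,-10] → ·
  covered (2 px):
    · · · · · ·
    · · · · · ·
    · · · · · ·
    · · █ █ · ·
    · · · · · ·
    · · · · · ·
    · · · · · ·
    · · · · · ·
    · · · · · ·
    · · · · · ·

Final: [[2,3],[3,3]]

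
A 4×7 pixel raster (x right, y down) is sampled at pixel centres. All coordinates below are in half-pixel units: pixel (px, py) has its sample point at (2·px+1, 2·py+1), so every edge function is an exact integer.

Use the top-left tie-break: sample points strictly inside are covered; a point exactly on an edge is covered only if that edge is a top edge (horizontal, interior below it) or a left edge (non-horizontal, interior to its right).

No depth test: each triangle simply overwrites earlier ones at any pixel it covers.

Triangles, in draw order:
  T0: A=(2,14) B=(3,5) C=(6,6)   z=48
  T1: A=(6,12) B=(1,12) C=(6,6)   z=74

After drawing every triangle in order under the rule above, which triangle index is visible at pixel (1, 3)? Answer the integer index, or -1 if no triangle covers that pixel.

T0:
  2·area = 28
  edge (2, 14)→(3, 5): d=(1,-9) top-left  bias=+0
  edge (3, 5)→(6, 6): d=(3,1) right/bottom  bias=-1
  edge (6, 6)→(2, 14): d=(-4,8) right/bottom  bias=-1
    (1,2)@(3, 5): e=[0,0,28] → .  [on edge]
    (1,3)@(3, 7): e=[2,6,20] → X
    (2,3)@(5, 7): e=[20,4,4] → X
    (3,3)@(7, 7): e=[38,2,-12] → .
    (1,4)@(3, 9): e=[4,12,12] → X
    (2,4)@(5, 9): e=[22,10,-4] → .
    (1,5)@(3, 11): e=[6,18,4] → X
    (2,5)@(5, 11): e=[24,16,-12] → .
    (1,6)@(3, 13): e=[8,24,-4] → .
  covered (4 px):
    . . . .
    . . . .
    . . . .
    . X X .
    . X . .
    . X . .
    . . . .
T1:
  2·area = 30
  edge (6, 12)→(1, 12): d=(-5,0) right/bottom  bias=-1
  edge (1, 12)→(6, 6): d=(5,-6) top-left  bias=+0
  edge (6, 6)→(6, 12): d=(0,6) right/bottom  bias=-1
    (2,4)@(5, 9): e=[15,9,6] → X
    (3,4)@(7, 9): e=[15,21,-6] → .
    (1,5)@(3, 11): e=[5,7,18] → X
    (3,5)@(7, 11): e=[5,31,-6] → .
    (1,6)@(3, 13): e=[-5,17,18] → .
    (2,6)@(5, 13): e=[-5,29,6] → .
  covered (3 px):
    . . . .
    . . . .
    . . . .
    . . . .
    . . X .
    . X X .
    . . . .

Z-buffer (winner per pixel, '.' = empty):
  . . . .
  . . . .
  . . . .
  . 0 0 .
  . 0 1 .
  . 1 1 .
  . . . .

Result: 0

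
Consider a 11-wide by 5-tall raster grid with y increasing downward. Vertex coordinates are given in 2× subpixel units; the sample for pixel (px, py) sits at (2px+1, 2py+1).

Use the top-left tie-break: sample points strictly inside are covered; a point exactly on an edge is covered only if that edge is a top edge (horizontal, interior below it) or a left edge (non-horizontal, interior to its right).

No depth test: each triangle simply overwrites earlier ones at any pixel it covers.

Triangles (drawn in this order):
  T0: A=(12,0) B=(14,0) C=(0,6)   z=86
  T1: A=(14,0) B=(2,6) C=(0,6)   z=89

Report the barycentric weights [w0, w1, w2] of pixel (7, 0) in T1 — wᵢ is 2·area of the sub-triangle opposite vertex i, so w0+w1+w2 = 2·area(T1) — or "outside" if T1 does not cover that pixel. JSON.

T0:
  2·area = 12
  edge (12, 0)→(14, 0): d=(2,0) top-left  bias=+0
  edge (14, 0)→(0, 6): d=(-14,6) right/bottom  bias=-1
  edge (0, 6)→(12, 0): d=(12,-6) top-left  bias=+0
    (5,0)@(11, 1): e=[2,4,6] → X
    (6,0)@(13, 1): e=[2,-8,18] → .
    (3,1)@(7, 3): e=[6,0,6] → .  [on edge]
    (5,1)@(11, 3): e=[6,-24,30] → .
  covered (1 px):
    . . . . . X . . . . .
    . . . . . . . . . . .
    . . . . . . . . . . .
    . . . . . . . . . . .
    . . . . . . . . . . .
T1:
  2·area = 12
  edge (14, 0)→(2, 6): d=(-12,6) right/bottom  bias=-1
  edge (2, 6)→(0, 6): d=(-2,0) right/bottom  bias=-1
  edge (0, 6)→(14, 0): d=(14,-6) top-left  bias=+0
    (3,1)@(7, 3): e=[6,6,0] → X  [on edge]
    (4,1)@(9, 3): e=[-6,6,12] → .
    (1,2)@(3, 5): e=[6,2,4] → X
    (2,2)@(5, 5): e=[-6,2,16] → .
    (3,2)@(7, 5): e=[-18,2,28] → .
    (1,3)@(3, 7): e=[-18,-2,32] → .
  covered (2 px):
    . . . . . . . . . . .
    . . . X . . . . . . .
    . X . . . . . . . . .
    . . . . . . . . . . .
    . . . . . . . . . . .

Final: "outside"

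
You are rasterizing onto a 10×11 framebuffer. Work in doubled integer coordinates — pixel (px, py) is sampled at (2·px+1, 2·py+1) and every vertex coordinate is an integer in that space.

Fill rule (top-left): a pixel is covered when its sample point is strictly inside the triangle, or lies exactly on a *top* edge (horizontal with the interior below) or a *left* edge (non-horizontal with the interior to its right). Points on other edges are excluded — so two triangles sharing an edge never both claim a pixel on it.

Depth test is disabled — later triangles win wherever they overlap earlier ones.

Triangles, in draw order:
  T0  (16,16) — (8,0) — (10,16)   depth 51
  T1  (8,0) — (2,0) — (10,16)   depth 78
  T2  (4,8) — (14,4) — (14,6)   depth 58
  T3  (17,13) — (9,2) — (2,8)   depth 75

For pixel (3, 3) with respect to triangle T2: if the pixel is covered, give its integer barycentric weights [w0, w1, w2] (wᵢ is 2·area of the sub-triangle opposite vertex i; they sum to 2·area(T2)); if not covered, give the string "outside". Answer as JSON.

T0:
  2·area = 96  (B↔C swapped to make it positive)
  edge (16, 16)→(10, 16): d=(-6,0) right/bottom  bias=-1
  edge (10, 16)→(8, 0): d=(-2,-16) top-left  bias=+0
  edge (8, 0)→(16, 16): d=(8,16) right/bottom  bias=-1
    (4,1)@(9, 3): e=[78,10,8] → X
    (5,1)@(11, 3): e=[78,42,-24] → .
    (4,2)@(9, 5): e=[66,6,24] → X
    (5,2)@(11, 5): e=[66,38,-8] → .
    (4,3)@(9, 7): e=[54,2,40] → X
    (5,3)@(11, 7): e=[54,34,8] → X
    (6,3)@(13, 7): e=[54,66,-24] → .
    (4,4)@(9, 9): e=[42,-2,56] → .
    (5,4)@(11, 9): e=[42,30,24] → X
    (6,4)@(13, 9): e=[42,62,-8] → .
    (5,5)@(11, 11): e=[30,26,40] → X
    (6,5)@(13, 11): e=[30,58,8] → X
  covered (12 px):
    . . . . . . . . . .
    . . . . X . . . . .
    . . . . X . . . . .
    . . . . X X . . . .
    . . . . . X . . . .
    . . . . . X X . . .
    . . . . . X X . . .
    . . . . . X X X . .
    . . . . . . . . . .
    . . . . . . . . . .
    . . . . . . . . . .
T1:
  2·area = 96  (B↔C swapped to make it positive)
  edge (8, 0)→(10, 16): d=(2,16) right/bottom  bias=-1
  edge (10, 16)→(2, 0): d=(-8,-16) top-left  bias=+0
  edge (2, 0)→(8, 0): d=(6,0) top-left  bias=+0
    (1,0)@(3, 1): e=[82,8,6] → X
    (2,0)@(5, 1): e=[50,40,6] → X
    (3,0)@(7, 1): e=[18,72,6] → X
    (4,0)@(9, 1): e=[-14,104,6] → .
    (1,1)@(3, 3): e=[86,-8,18] → .
    (2,1)@(5, 3): e=[54,24,18] → X
    (4,1)@(9, 3): e=[-10,88,18] → .
    (2,2)@(5, 5): e=[58,8,30] → X
    (4,2)@(9, 5): e=[-6,72,30] → .
    (2,3)@(5, 7): e=[62,-8,42] → .
    (3,3)@(7, 7): e=[30,24,42] → X
    (4,3)@(9, 7): e=[-2,56,42] → .
  covered (12 px):
    . X X X . . . . . .
    . . X X . . . . . .
    . . X X . . . . . .
    . . . X . . . . . .
    . . . X X . . . . .
    . . . . X . . . . .
    . . . . X . . . . .
    . . . . . . . . . .
    . . . . . . . . . .
    . . . . . . . . . .
    . . . . . . . . . .
T2:
  2·area = 20
  edge (4, 8)→(14, 4): d=(10,-4) top-left  bias=+0
  edge (14, 4)→(14, 6): d=(0,2) right/bottom  bias=-1
  edge (14, 6)→(4, 8): d=(-10,2) right/bottom  bias=-1
    (6,2)@(13, 5): e=[6,2,12] → X
    (7,2)@(15, 5): e=[14,-2,8] → .
    (9,2)@(19, 5): e=[30,-10,0] → .  [on edge]
    (3,3)@(7, 7): e=[2,14,4] → X
    (4,3)@(9, 7): e=[10,10,0] → .  [on edge]
    (6,3)@(13, 7): e=[26,2,-8] → .
    (3,4)@(7, 9): e=[22,14,-16] → .
  covered (2 px):
    . . . . . . . . . .
    . . . . . . . . . .
    . . . . . . X . . .
    . . . X . . . . . .
    . . . . . . . . . .
    . . . . . . . . . .
    . . . . . . . . . .
    . . . . . . . . . .
    . . . . . . . . . .
    . . . . . . . . . .
    . . . . . . . . . .
T3:
  2·area = 125  (B↔C swapped to make it positive)
  edge (17, 13)→(2, 8): d=(-15,-5) top-left  bias=+0
  edge (2, 8)→(9, 2): d=(7,-6) top-left  bias=+0
  edge (9, 2)→(17, 13): d=(8,11) right/bottom  bias=-1
    (4,1)@(9, 3): e=[110,7,8] → X
    (5,1)@(11, 3): e=[120,19,-14] → .
    (3,2)@(7, 5): e=[70,9,46] → X
    (5,2)@(11, 5): e=[90,33,2] → X
    (6,2)@(13, 5): e=[100,45,-20] → .
    (2,3)@(5, 7): e=[30,11,84] → X
    (6,3)@(13, 7): e=[70,59,-4] → .
    (2,4)@(5, 9): e=[0,25,100] → X  [on edge]
    (6,4)@(13, 9): e=[40,73,12] → X
    (7,4)@(15, 9): e=[50,85,-10] → .
    (2,5)@(5, 11): e=[-30,39,116] → .
    (3,5)@(7, 11): e=[-20,51,94] → .
    (5,5)@(11, 11): e=[0,75,50] → X  [on edge]
    (8,6)@(17, 13): e=[0,125,0] → .  [on edge]
  covered (16 px):
    . . . . . . . . . .
    . . . . X . . . . .
    . . . X X X . . . .
    . . X X X X . . . .
    . . X X X X X . . .
    . . . . . X X X . .
    . . . . . . . . . .
    . . . . . . . . . .
    . . . . . . . . . .
    . . . . . . . . . .
    . . . . . . . . . .

Result: [14,4,2]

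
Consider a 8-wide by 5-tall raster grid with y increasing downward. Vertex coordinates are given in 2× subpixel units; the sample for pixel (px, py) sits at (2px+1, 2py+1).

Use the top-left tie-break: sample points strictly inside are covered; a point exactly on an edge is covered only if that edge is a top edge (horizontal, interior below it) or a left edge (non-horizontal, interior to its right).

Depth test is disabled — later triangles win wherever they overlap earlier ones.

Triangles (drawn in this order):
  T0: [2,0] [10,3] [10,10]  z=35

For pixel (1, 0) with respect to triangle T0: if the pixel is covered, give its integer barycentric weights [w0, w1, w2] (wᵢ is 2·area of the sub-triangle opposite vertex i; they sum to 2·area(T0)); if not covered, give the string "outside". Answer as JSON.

T0:
  2·area = 56
  edge (2, 0)→(10, 3): d=(8,3) right/bottom  bias=-1
  edge (10, 3)→(10, 10): d=(0,7) right/bottom  bias=-1
  edge (10, 10)→(2, 0): d=(-8,-10) top-left  bias=+0
    (1,0)@(3, 1): e=[5,49,2] → █
    (2,0)@(5, 1): e=[-1,35,22] → ·
    (1,1)@(3, 3): e=[21,49,-14] → ·
    (2,1)@(5, 3): e=[15,35,6] → █
    (3,1)@(7, 3): e=[9,21,26] → █
    (4,1)@(9, 3): e=[3,7,46] → █
    (5,1)@(11, 3): e=[-3,-7,66] → ·
    (2,2)@(5, 5): e=[31,35,-10] → ·
    (3,2)@(7, 5): e=[25,21,10] → █
    (5,2)@(11, 5): e=[13,-7,50] → ·
    (3,3)@(7, 7): e=[41,21,-6] → ·
    (4,3)@(9, 7): e=[35,7,14] → █
  covered (7 px):
    · █ · · · · · ·
    · · █ █ █ · · ·
    · · · █ █ · · ·
    · · · · █ · · ·
    · · · · · · · ·

Answer: [49,2,5]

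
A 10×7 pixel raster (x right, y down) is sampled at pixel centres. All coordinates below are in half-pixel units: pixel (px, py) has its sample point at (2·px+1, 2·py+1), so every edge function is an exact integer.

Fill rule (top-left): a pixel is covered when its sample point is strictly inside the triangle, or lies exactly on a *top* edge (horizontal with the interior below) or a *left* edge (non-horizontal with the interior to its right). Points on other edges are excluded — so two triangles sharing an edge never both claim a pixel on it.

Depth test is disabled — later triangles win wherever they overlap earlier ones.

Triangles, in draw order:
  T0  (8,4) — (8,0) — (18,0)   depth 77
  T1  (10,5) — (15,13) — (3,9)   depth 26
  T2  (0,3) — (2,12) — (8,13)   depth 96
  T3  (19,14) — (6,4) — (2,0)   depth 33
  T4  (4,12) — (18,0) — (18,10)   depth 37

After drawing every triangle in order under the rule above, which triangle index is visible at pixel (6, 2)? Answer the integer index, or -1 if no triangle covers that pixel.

T0:
  2·area = 40
  edge (8, 4)→(8, 0): d=(0,-4) top-left  bias=+0
  edge (8, 0)→(18, 0): d=(10,0) top-left  bias=+0
  edge (18, 0)→(8, 4): d=(-10,4) right/bottom  bias=-1
    (4,0)@(9, 1): e=[4,10,26] → X
    (5,0)@(11, 1): e=[12,10,18] → X
    (6,0)@(13, 1): e=[20,10,10] → X
    (7,0)@(15, 1): e=[28,10,2] → X
    (8,0)@(17, 1): e=[36,10,-6] → .
    (4,1)@(9, 3): e=[4,30,6] → X
    (5,1)@(11, 3): e=[12,30,-2] → .
    (6,1)@(13, 3): e=[20,30,-10] → .
    (7,1)@(15, 3): e=[28,30,-18] → .
    (4,2)@(9, 5): e=[4,50,-14] → .
  covered (5 px):
    . . . . X X X X . .
    . . . . X . . . . .
    . . . . . . . . . .
    . . . . . . . . . .
    . . . . . . . . . .
    . . . . . . . . . .
    . . . . . . . . . .
T1:
  2·area = 76
  edge (10, 5)→(15, 13): d=(5,8) right/bottom  bias=-1
  edge (15, 13)→(3, 9): d=(-12,-4) top-left  bias=+0
  edge (3, 9)→(10, 5): d=(7,-4) top-left  bias=+0
    (8,0)@(17, 1): e=[-76,152,0] → .  [on edge]
    (3,3)@(7, 7): e=[34,40,2] → X
    (4,3)@(9, 7): e=[18,48,10] → X
    (5,3)@(11, 7): e=[2,56,18] → X
    (6,3)@(13, 7): e=[-14,64,26] → .
    (1,4)@(3, 9): e=[76,0,0] → X  [on edge]
    (2,4)@(5, 9): e=[60,8,8] → X
    (6,4)@(13, 9): e=[-4,40,40] → .
    (1,5)@(3, 11): e=[86,-24,14] → .
    (2,5)@(5, 11): e=[70,-16,22] → .
    (3,5)@(7, 11): e=[54,-8,30] → .
    (4,5)@(9, 11): e=[38,0,38] → X  [on edge]
    (7,6)@(15, 13): e=[0,0,76] → .  [on edge]
  covered (11 px):
    . . . . . . . . . .
    . . . . . . . . . .
    . . . . . . . . . .
    . . . X X X . . . .
    . X X X X X . . . .
    . . . . X X X . . .
    . . . . . . . . . .
T2:
  2·area = 52  (B↔C swapped to make it positive)
  edge (0, 3)→(8, 13): d=(8,10) right/bottom  bias=-1
  edge (8, 13)→(2, 12): d=(-6,-1) top-left  bias=+0
  edge (2, 12)→(0, 3): d=(-2,-9) top-left  bias=+0
    (0,2)@(1, 5): e=[6,41,5] → X
    (1,2)@(3, 5): e=[-14,43,23] → .
    (0,3)@(1, 7): e=[22,29,1] → X
    (1,3)@(3, 7): e=[2,31,19] → X
    (2,3)@(5, 7): e=[-18,33,37] → .
    (0,4)@(1, 9): e=[38,17,-3] → .
    (1,4)@(3, 9): e=[18,19,15] → X
    (2,4)@(5, 9): e=[-2,21,33] → .
    (1,5)@(3, 11): e=[34,7,11] → X
    (2,5)@(5, 11): e=[14,9,29] → X
    (3,5)@(7, 11): e=[-6,11,47] → .
    (1,6)@(3, 13): e=[50,-5,7] → .
  covered (6 px):
    . . . . . . . . . .
    . . . . . . . . . .
    X . . . . . . . . .
    X X . . . . . . . .
    . X . . . . . . . .
    . X X . . . . . . .
    . . . . . . . . . .
T3:
  2·area = 12
  edge (19, 14)→(6, 4): d=(-13,-10) top-left  bias=+0
  edge (6, 4)→(2, 0): d=(-4,-4) top-left  bias=+0
  edge (2, 0)→(19, 14): d=(17,14) right/bottom  bias=-1
    (1,0)@(3, 1): e=[9,0,3] → X  [on edge]
    (2,0)@(5, 1): e=[29,8,-25] → .
    (1,1)@(3, 3): e=[-17,-8,37] → .
    (2,1)@(5, 3): e=[3,0,9] → X  [on edge]
    (3,1)@(7, 3): e=[23,8,-19] → .
    (2,2)@(5, 5): e=[-23,-8,43] → .
    (3,2)@(7, 5): e=[-3,0,15] → .  [on edge]
    (4,3)@(9, 7): e=[-9,0,21] → .  [on edge]
    (5,4)@(11, 9): e=[-15,0,27] → .  [on edge]
    (6,5)@(13, 11): e=[-21,0,33] → .  [on edge]
    (7,6)@(15, 13): e=[-27,0,39] → .  [on edge]
  covered (2 px):
    . X . . . . . . . .
    . . X . . . . . . .
    . . . . . . . . . .
    . . . . . . . . . .
    . . . . . . . . . .
    . . . . . . . . . .
    . . . . . . . . . .
T4:
  2·area = 140
  edge (4, 12)→(18, 0): d=(14,-12) top-left  bias=+0
  edge (18, 0)→(18, 10): d=(0,10) right/bottom  bias=-1
  edge (18, 10)→(4, 12): d=(-14,2) right/bottom  bias=-1
    (8,0)@(17, 1): e=[2,10,128] → X
    (9,0)@(19, 1): e=[26,-10,124] → .
    (7,1)@(15, 3): e=[6,30,104] → X
    (9,1)@(19, 3): e=[54,-10,96] → .
    (6,2)@(13, 5): e=[10,50,80] → X
    (9,2)@(19, 5): e=[82,-10,68] → .
    (5,3)@(11, 7): e=[14,70,56] → X
    (9,3)@(19, 7): e=[110,-10,40] → .
    (4,4)@(9, 9): e=[18,90,32] → X
    (9,4)@(19, 9): e=[138,-10,12] → .
    (3,5)@(7, 11): e=[22,110,8] → X
    (5,5)@(11, 11): e=[70,70,0] → .  [on edge]
  covered (17 px):
    . . . . . . . . X .
    . . . . . . . X X .
    . . . . . . X X X .
    . . . . . X X X X .
    . . . . X X X X X .
    . . . X X . . . . .
    . . . . . . . . . .

Z-buffer (winner per pixel, '.' = empty):
  . 3 . . 0 0 0 0 4 .
  . . 3 . 0 . . 4 4 .
  2 . . . . . 4 4 4 .
  2 2 . 1 1 4 4 4 4 .
  . 2 1 1 4 4 4 4 4 .
  . 2 2 4 4 1 1 . . .
  . . . . . . . . . .

Result: 4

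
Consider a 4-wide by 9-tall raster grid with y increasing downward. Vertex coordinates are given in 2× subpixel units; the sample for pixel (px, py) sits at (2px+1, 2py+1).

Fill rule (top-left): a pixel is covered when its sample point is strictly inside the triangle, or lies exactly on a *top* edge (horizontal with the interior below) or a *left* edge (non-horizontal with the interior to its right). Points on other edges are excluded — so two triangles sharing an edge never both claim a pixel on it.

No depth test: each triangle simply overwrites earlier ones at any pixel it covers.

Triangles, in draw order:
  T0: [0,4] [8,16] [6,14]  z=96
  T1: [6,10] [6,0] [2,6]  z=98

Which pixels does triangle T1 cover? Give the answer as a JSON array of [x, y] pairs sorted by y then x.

T0:
  2·area = 8
  edge (0, 4)→(8, 16): d=(8,12) right/bottom  bias=-1
  edge (8, 16)→(6, 14): d=(-2,-2) top-left  bias=+0
  edge (6, 14)→(0, 4): d=(-6,-10) top-left  bias=+0
    (0,4)@(1, 9): e=[28,0,-20] → ·  [on edge]
    (1,4)@(3, 9): e=[4,4,0] → #  [on edge]
    (2,4)@(5, 9): e=[-20,8,20] → ·
    (1,5)@(3, 11): e=[20,0,-12] → ·  [on edge]
    (2,6)@(5, 13): e=[12,0,-4] → ·  [on edge]
    (3,7)@(7, 15): e=[4,0,4] → #  [on edge]
    (3,8)@(7, 17): e=[20,-4,-8] → ·
  covered (2 px):
    · · · ·
    · · · ·
    · · · ·
    · · · ·
    · # · ·
    · · · ·
    · · · ·
    · · · #
    · · · ·
T1:
  2·area = 40  (B↔C swapped to make it positive)
  edge (6, 10)→(2, 6): d=(-4,-4) top-left  bias=+0
  edge (2, 6)→(6, 0): d=(4,-6) top-left  bias=+0
  edge (6, 0)→(6, 10): d=(0,10) right/bottom  bias=-1
    (2,1)@(5, 3): e=[24,6,10] → #
    (3,1)@(7, 3): e=[32,18,-10] → ·
    (0,2)@(1, 5): e=[0,-10,50] → ·  [on edge]
    (1,2)@(3, 5): e=[8,2,30] → #
    (3,2)@(7, 5): e=[24,26,-10] → ·
    (1,3)@(3, 7): e=[0,10,30] → #  [on edge]
    (3,3)@(7, 7): e=[16,34,-10] → ·
    (1,4)@(3, 9): e=[-8,18,30] → ·
    (2,4)@(5, 9): e=[0,30,10] → #  [on edge]
    (3,4)@(7, 9): e=[8,42,-10] → ·
    (2,5)@(5, 11): e=[-8,38,10] → ·
    (3,5)@(7, 11): e=[0,50,-10] → ·  [on edge]
  covered (6 px):
    · · · ·
    · · # ·
    · # # ·
    · # # ·
    · · # ·
    · · · ·
    · · · ·
    · · · ·
    · · · ·

Answer: [[2,1],[1,2],[2,2],[1,3],[2,3],[2,4]]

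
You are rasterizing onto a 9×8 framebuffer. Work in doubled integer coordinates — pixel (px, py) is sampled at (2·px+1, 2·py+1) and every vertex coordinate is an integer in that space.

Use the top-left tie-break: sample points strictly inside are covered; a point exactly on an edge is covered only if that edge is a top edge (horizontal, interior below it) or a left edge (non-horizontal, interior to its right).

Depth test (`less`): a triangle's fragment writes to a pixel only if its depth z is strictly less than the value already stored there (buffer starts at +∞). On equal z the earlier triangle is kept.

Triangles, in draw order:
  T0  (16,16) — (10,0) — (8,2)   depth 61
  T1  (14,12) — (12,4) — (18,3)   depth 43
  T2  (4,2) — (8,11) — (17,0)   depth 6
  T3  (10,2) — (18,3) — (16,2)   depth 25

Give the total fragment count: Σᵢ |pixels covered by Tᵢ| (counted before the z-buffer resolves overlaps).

T0:
  2·area = 44  (B↔C swapped to make it positive)
  edge (16, 16)→(8, 2): d=(-8,-14) top-left  bias=+0
  edge (8, 2)→(10, 0): d=(2,-2) top-left  bias=+0
  edge (10, 0)→(16, 16): d=(6,16) right/bottom  bias=-1
    (4,0)@(9, 1): e=[22,0,22] → X  [on edge]
    (5,0)@(11, 1): e=[50,4,-10] → .
    (3,1)@(7, 3): e=[-22,0,66] → .  [on edge]
    (4,1)@(9, 3): e=[6,4,34] → X
    (5,1)@(11, 3): e=[34,8,2] → X
    (6,1)@(13, 3): e=[62,12,-30] → .
    (2,2)@(5, 5): e=[-66,0,110] → .  [on edge]
    (4,2)@(9, 5): e=[-10,8,46] → .
    (5,2)@(11, 5): e=[18,12,14] → X
    (6,2)@(13, 5): e=[46,16,-18] → .
    (1,3)@(3, 7): e=[-110,0,154] → .  [on edge]
    (5,3)@(11, 7): e=[2,16,26] → X
    (0,4)@(1, 9): e=[-154,0,198] → .  [on edge]
  covered (6 px):
    . . . . X . . . .
    . . . . X X . . .
    . . . . . X . . .
    . . . . . X . . .
    . . . . . . X . .
    . . . . . . . . .
    . . . . . . . . .
    . . . . . . . . .
T1:
  2·area = 50
  edge (14, 12)→(12, 4): d=(-2,-8) top-left  bias=+0
  edge (12, 4)→(18, 3): d=(6,-1) top-left  bias=+0
  edge (18, 3)→(14, 12): d=(-4,9) right/bottom  bias=-1
    (6,2)@(13, 5): e=[6,7,37] → X
    (7,2)@(15, 5): e=[22,9,19] → X
    (8,2)@(17, 5): e=[38,11,1] → X
    (6,3)@(13, 7): e=[2,19,29] → X
    (8,3)@(17, 7): e=[34,23,-7] → .
    (6,4)@(13, 9): e=[-2,31,21] → .
    (7,4)@(15, 9): e=[14,33,3] → X
    (8,4)@(17, 9): e=[30,35,-15] → .
    (7,5)@(15, 11): e=[10,45,-5] → .
  covered (6 px):
    . . . . . . . . .
    . . . . . . . . .
    . . . . . . X X X
    . . . . . . X X .
    . . . . . . . X .
    . . . . . . . . .
    . . . . . . . . .
    . . . . . . . . .
T2:
  2·area = 125  (B↔C swapped to make it positive)
  edge (4, 2)→(17, 0): d=(13,-2) top-left  bias=+0
  edge (17, 0)→(8, 11): d=(-9,11) right/bottom  bias=-1
  edge (8, 11)→(4, 2): d=(-4,-9) top-left  bias=+0
    (5,0)@(11, 1): e=[1,57,67] → X
    (6,0)@(13, 1): e=[5,35,85] → X
    (7,0)@(15, 1): e=[9,13,103] → X
    (8,0)@(17, 1): e=[13,-9,121] → .
    (2,1)@(5, 3): e=[15,105,5] → X
    (3,1)@(7, 3): e=[19,83,23] → X
    (4,1)@(9, 3): e=[23,61,41] → X
    (7,1)@(15, 3): e=[35,-5,95] → .
    (2,2)@(5, 5): e=[41,87,-3] → .
    (3,2)@(7, 5): e=[45,65,15] → X
    (6,2)@(13, 5): e=[57,-1,69] → .
    (3,3)@(7, 7): e=[71,47,7] → X
  covered (15 px):
    . . . . . X X X .
    . . X X X X X . .
    . . . X X X . . .
    . . . X X X . . .
    . . . . X . . . .
    . . . . . . . . .
    . . . . . . . . .
    . . . . . . . . .
T3:
  2·area = 6  (B↔C swapped to make it positive)
  edge (10, 2)→(16, 2): d=(6,0) top-left  bias=+0
  edge (16, 2)→(18, 3): d=(2,1) right/bottom  bias=-1
  edge (18, 3)→(10, 2): d=(-8,-1) top-left  bias=+0
  covered (0 px):
    . . . . . . . . .
    . . . . . . . . .
    . . . . . . . . .
    . . . . . . . . .
    . . . . . . . . .
    . . . . . . . . .
    . . . . . . . . .
    . . . . . . . . .

Answer: 27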